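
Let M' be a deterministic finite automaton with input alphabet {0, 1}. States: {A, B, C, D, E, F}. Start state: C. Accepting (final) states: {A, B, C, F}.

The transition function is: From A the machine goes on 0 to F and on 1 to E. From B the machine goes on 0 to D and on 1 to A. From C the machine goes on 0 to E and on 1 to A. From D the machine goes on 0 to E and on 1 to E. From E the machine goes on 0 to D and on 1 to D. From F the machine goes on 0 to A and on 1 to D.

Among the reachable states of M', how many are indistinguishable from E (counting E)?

States {B} cannot be reached from the start state, so discard them.
Start with accepting vs non-accepting: {A,C,F} | {D,E}.
Split {A,C,F} by δ(·,0) → {A,F} and {C}.
No further refinement is possible. Final partition (3 blocks): {A,F} | {D,E} | {C}.
State E belongs to the block {D,E}, which has 2 states.

2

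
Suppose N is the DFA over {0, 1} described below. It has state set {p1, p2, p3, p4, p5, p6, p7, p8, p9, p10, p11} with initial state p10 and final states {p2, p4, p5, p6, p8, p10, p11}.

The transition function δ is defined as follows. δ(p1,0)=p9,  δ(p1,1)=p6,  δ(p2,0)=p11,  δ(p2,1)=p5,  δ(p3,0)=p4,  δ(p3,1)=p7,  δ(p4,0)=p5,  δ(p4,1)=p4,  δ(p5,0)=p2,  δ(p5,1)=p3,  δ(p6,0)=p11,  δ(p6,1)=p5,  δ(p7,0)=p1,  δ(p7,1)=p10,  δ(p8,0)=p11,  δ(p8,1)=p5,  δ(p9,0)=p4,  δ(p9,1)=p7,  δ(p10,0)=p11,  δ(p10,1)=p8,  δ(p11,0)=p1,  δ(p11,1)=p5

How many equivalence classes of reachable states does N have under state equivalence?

8

All states are reachable from the start state.
Initial partition by acceptance: {p2,p4,p5,p6,p8,p10,p11} | {p1,p3,p7,p9}.
Refine {p2,p4,p5,p6,p8,p10,p11} on symbol 0: members go to different blocks, giving {p2,p4,p5,p6,p8,p10} and {p11}.
Refine {p2,p4,p5,p6,p8,p10} on symbol 0: members go to different blocks, giving {p2,p6,p8,p10} and {p4,p5}.
Refine {p2,p6,p8,p10} on symbol 1: members go to different blocks, giving {p2,p6,p8} and {p10}.
On input 0, block {p1,p3,p7,p9} splits into {p1,p7} and {p3,p9}.
Refine {p1,p7} on symbol 0: members go to different blocks, giving {p1} and {p7}.
Split {p4,p5} by δ(·,0) → {p4} and {p5}.
No further refinement is possible. Final partition (8 blocks): {p2,p6,p8} | {p1} | {p11} | {p4} | {p10} | {p3,p9} | {p7} | {p5}.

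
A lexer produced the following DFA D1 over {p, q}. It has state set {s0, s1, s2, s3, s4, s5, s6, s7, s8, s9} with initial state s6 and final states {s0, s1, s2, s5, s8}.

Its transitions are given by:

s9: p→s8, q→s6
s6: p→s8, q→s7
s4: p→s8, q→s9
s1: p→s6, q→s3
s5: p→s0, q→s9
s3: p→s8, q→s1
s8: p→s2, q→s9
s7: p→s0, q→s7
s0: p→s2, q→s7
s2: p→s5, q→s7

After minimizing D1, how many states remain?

2

States {s1,s3,s4} cannot be reached from the start state, so discard them.
Initial partition by acceptance: {s0,s2,s5,s8} | {s6,s7,s9}.
No further refinement is possible. Final partition (2 blocks): {s0,s2,s5,s8} | {s6,s7,s9}.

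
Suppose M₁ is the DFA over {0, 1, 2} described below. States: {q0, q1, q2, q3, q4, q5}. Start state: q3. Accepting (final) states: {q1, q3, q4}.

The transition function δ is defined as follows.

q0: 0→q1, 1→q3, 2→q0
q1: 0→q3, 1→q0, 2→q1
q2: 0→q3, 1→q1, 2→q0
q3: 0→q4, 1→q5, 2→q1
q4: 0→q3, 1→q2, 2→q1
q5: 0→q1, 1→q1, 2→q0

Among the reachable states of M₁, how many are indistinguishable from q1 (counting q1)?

All states are reachable from the start state.
P0 = {q1,q3,q4} | {q0,q2,q5}.
The partition is now stable with 2 blocks: {q1,q3,q4} | {q0,q2,q5}.
The equivalence class containing q1 is {q1,q3,q4}, of size 3.

3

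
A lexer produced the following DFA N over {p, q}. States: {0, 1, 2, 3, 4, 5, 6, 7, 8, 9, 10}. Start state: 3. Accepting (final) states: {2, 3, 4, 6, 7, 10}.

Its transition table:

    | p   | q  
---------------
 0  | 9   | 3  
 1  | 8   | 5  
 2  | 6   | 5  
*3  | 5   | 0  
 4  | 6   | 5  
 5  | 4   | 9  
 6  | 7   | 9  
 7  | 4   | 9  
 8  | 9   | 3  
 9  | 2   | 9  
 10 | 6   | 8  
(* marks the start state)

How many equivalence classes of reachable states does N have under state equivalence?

First remove the unreachable states {1,8,10}; 8 states remain.
Initial partition by acceptance: {2,3,4,6,7} | {0,5,9}.
Split {2,3,4,6,7} by δ(·,p) → {2,4,6,7} and {3}.
Refine {0,5,9} on symbol p: members go to different blocks, giving {5,9} and {0}.
Stable partition: {2,4,6,7} | {5,9} | {3} | {0} — 4 equivalence classes.

4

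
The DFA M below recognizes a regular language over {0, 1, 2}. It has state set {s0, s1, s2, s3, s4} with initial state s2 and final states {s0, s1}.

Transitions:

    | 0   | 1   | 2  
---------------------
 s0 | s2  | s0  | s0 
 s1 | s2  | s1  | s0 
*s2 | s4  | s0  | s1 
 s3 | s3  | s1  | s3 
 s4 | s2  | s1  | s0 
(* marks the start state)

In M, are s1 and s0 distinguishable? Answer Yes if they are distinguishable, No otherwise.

No

Reachable states from the start: {s0,s1,s2,s4}. Unreachable: {s3} — drop them.
P0 = {s0,s1} | {s2,s4}.
Stable partition: {s0,s1} | {s2,s4} — 2 equivalence classes.
s1 and s0 lie in the same block of the stable partition, so they are equivalent — no string distinguishes them.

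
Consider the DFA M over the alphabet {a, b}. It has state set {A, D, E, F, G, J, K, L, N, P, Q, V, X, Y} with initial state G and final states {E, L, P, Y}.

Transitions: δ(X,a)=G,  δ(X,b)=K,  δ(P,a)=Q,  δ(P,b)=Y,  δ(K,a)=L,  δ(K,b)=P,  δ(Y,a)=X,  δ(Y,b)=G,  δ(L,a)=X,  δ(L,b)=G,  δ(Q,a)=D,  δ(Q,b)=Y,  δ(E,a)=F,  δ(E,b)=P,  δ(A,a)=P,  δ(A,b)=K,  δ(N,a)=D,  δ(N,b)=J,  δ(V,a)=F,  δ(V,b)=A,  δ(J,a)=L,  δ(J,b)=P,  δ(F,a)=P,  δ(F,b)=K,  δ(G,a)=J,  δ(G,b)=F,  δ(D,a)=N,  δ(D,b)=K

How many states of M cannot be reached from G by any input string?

3

BFS from G reaches {D, F, G, J, K, L, N, P, Q, X, Y}; the 3 state(s) A, E, V are never visited.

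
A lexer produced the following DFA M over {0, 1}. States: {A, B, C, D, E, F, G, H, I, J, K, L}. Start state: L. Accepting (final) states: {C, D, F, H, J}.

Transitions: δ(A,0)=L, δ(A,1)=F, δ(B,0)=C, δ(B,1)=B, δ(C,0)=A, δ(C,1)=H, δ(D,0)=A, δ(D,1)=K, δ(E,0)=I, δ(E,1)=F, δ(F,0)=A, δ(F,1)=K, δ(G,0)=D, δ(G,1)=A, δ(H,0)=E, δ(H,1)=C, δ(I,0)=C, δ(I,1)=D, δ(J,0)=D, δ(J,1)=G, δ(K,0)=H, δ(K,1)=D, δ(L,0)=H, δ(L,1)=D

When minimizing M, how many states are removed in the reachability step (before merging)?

BFS from L reaches {A, C, D, E, F, H, I, K, L}; the 3 state(s) B, G, J are never visited.

3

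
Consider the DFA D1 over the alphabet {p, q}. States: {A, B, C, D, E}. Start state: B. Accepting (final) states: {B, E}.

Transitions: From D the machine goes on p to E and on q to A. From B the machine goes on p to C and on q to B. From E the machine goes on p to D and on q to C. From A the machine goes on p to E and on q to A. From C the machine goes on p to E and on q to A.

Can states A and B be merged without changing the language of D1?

No

All states are reachable from the start state.
P0 = {B,E} | {A,C,D}.
Split {B,E} by δ(·,q) → {B} and {E}.
Stable partition: {B} | {A,C,D} | {E} — 3 equivalence classes.
A and B end up in different blocks, so they are distinguishable. For instance, the string 'ε' is accepted from only B.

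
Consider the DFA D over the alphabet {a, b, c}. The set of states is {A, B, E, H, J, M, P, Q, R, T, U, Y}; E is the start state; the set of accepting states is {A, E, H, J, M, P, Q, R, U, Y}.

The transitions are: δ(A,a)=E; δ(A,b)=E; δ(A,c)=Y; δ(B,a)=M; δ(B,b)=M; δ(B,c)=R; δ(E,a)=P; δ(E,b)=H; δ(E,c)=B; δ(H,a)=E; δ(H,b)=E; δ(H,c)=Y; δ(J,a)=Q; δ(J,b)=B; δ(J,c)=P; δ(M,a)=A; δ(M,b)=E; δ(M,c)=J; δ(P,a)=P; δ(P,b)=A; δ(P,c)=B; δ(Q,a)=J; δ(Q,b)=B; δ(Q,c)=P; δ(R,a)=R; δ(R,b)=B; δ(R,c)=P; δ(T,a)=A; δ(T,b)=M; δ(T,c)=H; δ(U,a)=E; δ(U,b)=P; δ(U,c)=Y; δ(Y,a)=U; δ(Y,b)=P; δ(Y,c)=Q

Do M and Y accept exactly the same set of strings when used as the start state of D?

Yes

States {T} cannot be reached from the start state, so discard them.
Initial partition by acceptance: {A,E,H,J,M,P,Q,R,U,Y} | {B}.
Refine {A,E,H,J,M,P,Q,R,U,Y} on symbol b: members go to different blocks, giving {A,E,H,M,P,U,Y} and {J,Q,R}.
Refine {A,E,H,M,P,U,Y} on symbol c: members go to different blocks, giving {A,H,U} and {M,Y} and {E,P}.
No further refinement is possible. Final partition (5 blocks): {A,H,U} | {B} | {J,Q,R} | {M,Y} | {E,P}.
M and Y lie in the same block of the stable partition, so they are equivalent — no string distinguishes them.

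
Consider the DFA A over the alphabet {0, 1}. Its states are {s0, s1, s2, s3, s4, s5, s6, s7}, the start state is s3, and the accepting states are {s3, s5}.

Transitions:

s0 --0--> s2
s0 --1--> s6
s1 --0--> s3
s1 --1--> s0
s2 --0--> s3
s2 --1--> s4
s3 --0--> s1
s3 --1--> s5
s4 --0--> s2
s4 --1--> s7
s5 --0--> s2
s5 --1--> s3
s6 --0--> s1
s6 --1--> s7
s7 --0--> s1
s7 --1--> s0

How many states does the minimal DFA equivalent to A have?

P0 = {s3,s5} | {s0,s1,s2,s4,s6,s7}.
Split {s0,s1,s2,s4,s6,s7} by δ(·,0) → {s0,s4,s6,s7} and {s1,s2}.
Stable partition: {s3,s5} | {s0,s4,s6,s7} | {s1,s2} — 3 equivalence classes.

3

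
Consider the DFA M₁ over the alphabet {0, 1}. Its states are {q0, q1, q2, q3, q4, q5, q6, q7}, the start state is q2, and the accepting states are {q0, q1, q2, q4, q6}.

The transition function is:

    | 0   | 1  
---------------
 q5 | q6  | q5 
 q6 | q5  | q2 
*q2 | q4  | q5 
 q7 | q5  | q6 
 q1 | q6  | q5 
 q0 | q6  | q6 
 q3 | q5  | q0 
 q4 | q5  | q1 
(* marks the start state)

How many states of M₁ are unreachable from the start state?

3

BFS from q2 reaches {q1, q2, q4, q5, q6}; the 3 state(s) q0, q3, q7 are never visited.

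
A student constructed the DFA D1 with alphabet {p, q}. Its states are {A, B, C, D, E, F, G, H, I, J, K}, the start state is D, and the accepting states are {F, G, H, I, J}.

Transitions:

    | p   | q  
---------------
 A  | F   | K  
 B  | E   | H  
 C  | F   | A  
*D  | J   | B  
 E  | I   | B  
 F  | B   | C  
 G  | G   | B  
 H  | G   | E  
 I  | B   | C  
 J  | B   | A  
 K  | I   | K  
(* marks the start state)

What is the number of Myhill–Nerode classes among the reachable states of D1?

6

All states are reachable from the start state.
Start with accepting vs non-accepting: {F,G,H,I,J} | {A,B,C,D,E,K}.
On input p, block {F,G,H,I,J} splits into {F,I,J} and {G,H}.
Refine {A,B,C,D,E,K} on symbol p: members go to different blocks, giving {A,C,D,E,K} and {B}.
On input q, block {A,C,D,E,K} splits into {A,C,K} and {D,E}.
On input q, block {G,H} splits into {G} and {H}.
Stable partition: {F,I,J} | {A,C,K} | {G} | {B} | {D,E} | {H} — 6 equivalence classes.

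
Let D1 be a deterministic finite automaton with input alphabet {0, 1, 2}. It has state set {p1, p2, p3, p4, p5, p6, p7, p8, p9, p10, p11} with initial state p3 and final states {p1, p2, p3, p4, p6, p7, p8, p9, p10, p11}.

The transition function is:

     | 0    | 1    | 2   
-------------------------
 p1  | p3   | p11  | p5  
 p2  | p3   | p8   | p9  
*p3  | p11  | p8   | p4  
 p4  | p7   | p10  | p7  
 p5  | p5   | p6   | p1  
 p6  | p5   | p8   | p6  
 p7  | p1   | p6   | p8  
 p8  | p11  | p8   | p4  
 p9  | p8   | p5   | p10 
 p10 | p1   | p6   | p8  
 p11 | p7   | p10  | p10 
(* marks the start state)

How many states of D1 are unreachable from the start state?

No path from p3 leads to p2, p9; the other 9 states are all reachable.

2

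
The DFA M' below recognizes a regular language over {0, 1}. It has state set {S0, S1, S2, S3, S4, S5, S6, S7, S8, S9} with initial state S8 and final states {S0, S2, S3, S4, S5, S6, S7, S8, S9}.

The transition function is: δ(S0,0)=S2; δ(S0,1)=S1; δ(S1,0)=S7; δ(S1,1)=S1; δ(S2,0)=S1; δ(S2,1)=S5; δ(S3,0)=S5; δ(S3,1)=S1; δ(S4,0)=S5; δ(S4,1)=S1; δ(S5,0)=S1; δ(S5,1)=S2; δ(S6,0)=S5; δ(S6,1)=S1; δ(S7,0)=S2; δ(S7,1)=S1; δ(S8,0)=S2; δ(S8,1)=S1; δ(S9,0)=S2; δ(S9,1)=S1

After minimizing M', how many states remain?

Reachable states from the start: {S1,S2,S5,S7,S8}. Unreachable: {S0,S3,S4,S6,S9} — drop them.
P0 = {S2,S5,S7,S8} | {S1}.
Split {S2,S5,S7,S8} by δ(·,0) → {S2,S5} and {S7,S8}.
No further refinement is possible. Final partition (3 blocks): {S2,S5} | {S1} | {S7,S8}.

3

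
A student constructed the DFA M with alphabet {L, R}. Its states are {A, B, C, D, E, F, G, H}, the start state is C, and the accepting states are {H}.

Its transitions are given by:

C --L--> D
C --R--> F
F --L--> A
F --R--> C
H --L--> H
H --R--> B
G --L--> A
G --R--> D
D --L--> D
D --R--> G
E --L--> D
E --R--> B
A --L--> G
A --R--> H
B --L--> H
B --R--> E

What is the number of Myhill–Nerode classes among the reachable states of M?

6

P0 = {H} | {A,B,C,D,E,F,G}.
Split {A,B,C,D,E,F,G} by δ(·,L) → {A,C,D,E,F,G} and {B}.
Split {A,C,D,E,F,G} by δ(·,R) → {C,D,F,G} and {A} and {E}.
Refine {C,D,F,G} on symbol L: members go to different blocks, giving {C,D} and {F,G}.
The partition is now stable with 6 blocks: {H} | {C,D} | {B} | {A} | {E} | {F,G}.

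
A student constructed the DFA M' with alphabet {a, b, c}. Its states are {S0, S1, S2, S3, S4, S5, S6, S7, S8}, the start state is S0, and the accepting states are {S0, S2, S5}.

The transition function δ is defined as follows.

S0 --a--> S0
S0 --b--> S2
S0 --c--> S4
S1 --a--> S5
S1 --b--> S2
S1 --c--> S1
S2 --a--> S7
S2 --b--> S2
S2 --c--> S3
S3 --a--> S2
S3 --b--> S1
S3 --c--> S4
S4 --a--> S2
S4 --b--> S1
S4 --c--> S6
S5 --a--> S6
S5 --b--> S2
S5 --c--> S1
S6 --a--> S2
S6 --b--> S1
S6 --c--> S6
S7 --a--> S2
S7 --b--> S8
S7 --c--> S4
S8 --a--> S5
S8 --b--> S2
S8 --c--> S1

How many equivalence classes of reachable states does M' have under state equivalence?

5

Every state is reachable, so we keep all 9.
Initial partition by acceptance: {S0,S2,S5} | {S1,S3,S4,S6,S7,S8}.
Refine {S0,S2,S5} on symbol a: members go to different blocks, giving {S2,S5} and {S0}.
Refine {S1,S3,S4,S6,S7,S8} on symbol b: members go to different blocks, giving {S3,S4,S6,S7} and {S1,S8}.
Split {S2,S5} by δ(·,c) → {S2} and {S5}.
The partition is now stable with 5 blocks: {S2} | {S3,S4,S6,S7} | {S0} | {S1,S8} | {S5}.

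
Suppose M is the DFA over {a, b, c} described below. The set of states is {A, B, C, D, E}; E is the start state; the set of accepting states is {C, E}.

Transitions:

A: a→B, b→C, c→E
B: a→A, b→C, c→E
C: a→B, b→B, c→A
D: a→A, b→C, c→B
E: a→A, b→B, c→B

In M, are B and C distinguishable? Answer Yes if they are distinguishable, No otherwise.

Yes

States {D} cannot be reached from the start state, so discard them.
P0 = {C,E} | {A,B}.
Stable partition: {C,E} | {A,B} — 2 equivalence classes.
B and C end up in different blocks, so they are distinguishable. For instance, the string 'ε' is accepted from only C.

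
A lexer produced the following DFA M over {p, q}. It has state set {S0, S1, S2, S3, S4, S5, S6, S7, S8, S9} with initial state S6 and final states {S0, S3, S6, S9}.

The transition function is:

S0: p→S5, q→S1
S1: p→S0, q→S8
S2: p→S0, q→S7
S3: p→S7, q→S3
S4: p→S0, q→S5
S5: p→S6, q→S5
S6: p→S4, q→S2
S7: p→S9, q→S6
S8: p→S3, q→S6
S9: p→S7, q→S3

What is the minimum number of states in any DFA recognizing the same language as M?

P0 = {S0,S3,S6,S9} | {S1,S2,S4,S5,S7,S8}.
On input q, block {S0,S3,S6,S9} splits into {S0,S6} and {S3,S9}.
On input p, block {S1,S2,S4,S5,S7,S8} splits into {S1,S2,S4,S5} and {S7,S8}.
Split {S1,S2,S4,S5} by δ(·,q) → {S1,S2} and {S4,S5}.
Stable partition: {S0,S6} | {S1,S2} | {S3,S9} | {S7,S8} | {S4,S5} — 5 equivalence classes.

5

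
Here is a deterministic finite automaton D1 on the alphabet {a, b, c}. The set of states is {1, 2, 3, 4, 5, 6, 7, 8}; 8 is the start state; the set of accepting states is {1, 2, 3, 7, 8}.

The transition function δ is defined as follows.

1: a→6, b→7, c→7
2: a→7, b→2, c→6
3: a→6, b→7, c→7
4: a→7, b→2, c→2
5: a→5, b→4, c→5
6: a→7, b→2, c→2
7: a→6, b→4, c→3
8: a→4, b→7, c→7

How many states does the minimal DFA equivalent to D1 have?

Reachable states from the start: {2,3,4,6,7,8}. Unreachable: {1,5} — drop them.
Start with accepting vs non-accepting: {2,3,7,8} | {4,6}.
Refine {2,3,7,8} on symbol a: members go to different blocks, giving {3,7,8} and {2}.
Split {3,7,8} by δ(·,b) → {3,8} and {7}.
The partition is now stable with 4 blocks: {3,8} | {4,6} | {2} | {7}.

4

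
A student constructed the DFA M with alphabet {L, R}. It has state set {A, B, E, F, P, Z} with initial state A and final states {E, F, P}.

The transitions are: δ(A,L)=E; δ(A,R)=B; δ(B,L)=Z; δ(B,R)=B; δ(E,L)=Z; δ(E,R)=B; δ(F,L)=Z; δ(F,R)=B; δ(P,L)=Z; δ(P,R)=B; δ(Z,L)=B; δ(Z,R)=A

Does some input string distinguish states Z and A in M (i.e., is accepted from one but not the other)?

First remove the unreachable states {F,P}; 4 states remain.
Initial partition by acceptance: {E} | {A,B,Z}.
Split {A,B,Z} by δ(·,L) → {B,Z} and {A}.
On input R, block {B,Z} splits into {Z} and {B}.
No further refinement is possible. Final partition (4 blocks): {E} | {Z} | {A} | {B}.
Z and A end up in different blocks, so they are distinguishable. For instance, the string 'L' is accepted from only A.

Yes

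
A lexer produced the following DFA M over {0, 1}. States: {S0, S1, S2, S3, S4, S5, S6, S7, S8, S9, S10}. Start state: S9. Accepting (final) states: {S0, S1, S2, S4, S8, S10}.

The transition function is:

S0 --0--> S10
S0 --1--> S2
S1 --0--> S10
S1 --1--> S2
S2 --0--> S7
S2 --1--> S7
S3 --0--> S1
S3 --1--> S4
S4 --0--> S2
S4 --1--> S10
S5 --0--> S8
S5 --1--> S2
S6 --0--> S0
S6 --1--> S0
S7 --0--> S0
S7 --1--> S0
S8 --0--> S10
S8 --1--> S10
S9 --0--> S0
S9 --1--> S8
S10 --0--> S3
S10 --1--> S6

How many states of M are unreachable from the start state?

Starting at S9 and following transitions, the reachable set is {S0, S1, S2, S3, S4, S6, S7, S8, S9, S10}. That leaves S5 unreachable — 1 in total.

1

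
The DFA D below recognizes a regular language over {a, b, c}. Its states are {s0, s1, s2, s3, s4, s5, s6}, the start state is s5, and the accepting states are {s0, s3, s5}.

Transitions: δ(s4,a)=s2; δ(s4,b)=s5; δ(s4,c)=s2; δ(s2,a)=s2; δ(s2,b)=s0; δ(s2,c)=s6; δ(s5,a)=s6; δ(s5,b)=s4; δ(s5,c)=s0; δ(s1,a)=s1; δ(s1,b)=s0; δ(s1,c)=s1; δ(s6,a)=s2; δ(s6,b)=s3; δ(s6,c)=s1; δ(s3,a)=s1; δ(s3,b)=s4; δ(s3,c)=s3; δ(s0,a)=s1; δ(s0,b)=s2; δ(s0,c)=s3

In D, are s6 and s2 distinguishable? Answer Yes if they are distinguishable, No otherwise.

No

All states are reachable from the start state.
Start with accepting vs non-accepting: {s0,s3,s5} | {s1,s2,s4,s6}.
No further refinement is possible. Final partition (2 blocks): {s0,s3,s5} | {s1,s2,s4,s6}.
s6 and s2 lie in the same block of the stable partition, so they are equivalent — no string distinguishes them.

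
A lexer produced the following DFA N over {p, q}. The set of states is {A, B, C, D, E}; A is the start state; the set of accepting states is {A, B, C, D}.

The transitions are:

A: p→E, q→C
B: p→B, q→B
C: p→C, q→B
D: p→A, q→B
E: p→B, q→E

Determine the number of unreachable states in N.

No path from A leads to D; the other 4 states are all reachable.

1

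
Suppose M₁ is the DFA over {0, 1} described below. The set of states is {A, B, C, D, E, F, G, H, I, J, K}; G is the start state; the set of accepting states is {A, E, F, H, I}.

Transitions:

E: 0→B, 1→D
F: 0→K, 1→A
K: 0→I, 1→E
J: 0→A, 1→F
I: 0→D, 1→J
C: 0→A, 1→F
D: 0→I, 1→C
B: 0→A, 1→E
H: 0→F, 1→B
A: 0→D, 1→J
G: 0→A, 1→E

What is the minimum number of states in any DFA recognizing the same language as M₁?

6

States {H} cannot be reached from the start state, so discard them.
Initial partition by acceptance: {A,E,F,I} | {B,C,D,G,J,K}.
On input 1, block {A,E,F,I} splits into {A,E,I} and {F}.
On input 1, block {B,C,D,G,J,K} splits into {B,G,K} and {C,J} and {D}.
On input 0, block {A,E,I} splits into {A,I} and {E}.
Stable partition: {A,I} | {B,G,K} | {F} | {C,J} | {D} | {E} — 6 equivalence classes.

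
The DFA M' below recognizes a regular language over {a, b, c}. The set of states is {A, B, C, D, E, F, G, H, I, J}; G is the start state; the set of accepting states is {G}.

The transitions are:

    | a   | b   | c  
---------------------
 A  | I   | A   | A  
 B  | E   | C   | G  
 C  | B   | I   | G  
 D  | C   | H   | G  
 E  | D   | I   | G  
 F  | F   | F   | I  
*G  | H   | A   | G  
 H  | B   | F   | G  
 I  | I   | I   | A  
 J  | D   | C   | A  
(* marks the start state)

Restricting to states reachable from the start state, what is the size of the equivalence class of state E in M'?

3

Reachable states from the start: {A,B,C,D,E,F,G,H,I}. Unreachable: {J} — drop them.
Start with accepting vs non-accepting: {G} | {A,B,C,D,E,F,H,I}.
Split {A,B,C,D,E,F,H,I} by δ(·,c) → {B,C,D,E,H} and {A,F,I}.
Split {B,C,D,E,H} by δ(·,b) → {C,E,H} and {B,D}.
The partition is now stable with 4 blocks: {G} | {C,E,H} | {A,F,I} | {B,D}.
State E belongs to the block {C,E,H}, which has 3 states.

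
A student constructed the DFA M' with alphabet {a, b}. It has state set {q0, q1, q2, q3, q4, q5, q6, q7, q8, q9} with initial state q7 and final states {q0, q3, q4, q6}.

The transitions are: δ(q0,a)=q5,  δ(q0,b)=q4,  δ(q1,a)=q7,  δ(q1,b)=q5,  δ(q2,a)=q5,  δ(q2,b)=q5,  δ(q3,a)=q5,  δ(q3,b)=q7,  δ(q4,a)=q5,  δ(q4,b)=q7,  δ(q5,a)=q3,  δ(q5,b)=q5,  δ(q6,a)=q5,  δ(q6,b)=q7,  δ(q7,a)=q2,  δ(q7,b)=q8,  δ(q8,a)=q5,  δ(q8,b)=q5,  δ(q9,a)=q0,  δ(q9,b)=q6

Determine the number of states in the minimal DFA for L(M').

4

First remove the unreachable states {q0,q1,q4,q6,q9}; 5 states remain.
Initial partition by acceptance: {q3} | {q2,q5,q7,q8}.
On input a, block {q2,q5,q7,q8} splits into {q2,q7,q8} and {q5}.
Split {q2,q7,q8} by δ(·,a) → {q2,q8} and {q7}.
Stable partition: {q3} | {q2,q8} | {q5} | {q7} — 4 equivalence classes.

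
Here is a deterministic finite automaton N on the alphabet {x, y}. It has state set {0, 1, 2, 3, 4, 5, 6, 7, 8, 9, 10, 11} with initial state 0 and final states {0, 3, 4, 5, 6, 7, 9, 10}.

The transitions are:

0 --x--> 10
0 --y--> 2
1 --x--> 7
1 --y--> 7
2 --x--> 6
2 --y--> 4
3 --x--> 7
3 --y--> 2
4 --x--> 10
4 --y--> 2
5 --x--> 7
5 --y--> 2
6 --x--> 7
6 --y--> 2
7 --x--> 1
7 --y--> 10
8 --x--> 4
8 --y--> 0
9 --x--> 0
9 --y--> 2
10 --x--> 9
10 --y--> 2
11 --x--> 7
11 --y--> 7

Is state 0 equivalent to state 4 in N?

First remove the unreachable states {3,5,8,11}; 8 states remain.
Start with accepting vs non-accepting: {0,4,6,7,9,10} | {1,2}.
On input x, block {0,4,6,7,9,10} splits into {0,4,6,9,10} and {7}.
Split {0,4,6,9,10} by δ(·,x) → {0,4,9,10} and {6}.
Split {1,2} by δ(·,x) → {1} and {2}.
No further refinement is possible. Final partition (5 blocks): {0,4,9,10} | {1} | {7} | {6} | {2}.
0 and 4 lie in the same block of the stable partition, so they are equivalent — no string distinguishes them.

Yes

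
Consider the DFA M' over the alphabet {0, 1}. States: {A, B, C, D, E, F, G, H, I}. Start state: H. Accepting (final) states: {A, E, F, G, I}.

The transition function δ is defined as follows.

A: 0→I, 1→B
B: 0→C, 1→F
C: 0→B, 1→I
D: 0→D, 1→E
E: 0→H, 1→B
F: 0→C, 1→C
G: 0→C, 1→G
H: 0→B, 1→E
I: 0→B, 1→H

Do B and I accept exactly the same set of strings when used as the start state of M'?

Reachable states from the start: {B,C,E,F,H,I}. Unreachable: {A,D,G} — drop them.
Initial partition by acceptance: {E,F,I} | {B,C,H}.
No further refinement is possible. Final partition (2 blocks): {E,F,I} | {B,C,H}.
B and I end up in different blocks, so they are distinguishable. For instance, the string 'ε' is accepted from only I.

No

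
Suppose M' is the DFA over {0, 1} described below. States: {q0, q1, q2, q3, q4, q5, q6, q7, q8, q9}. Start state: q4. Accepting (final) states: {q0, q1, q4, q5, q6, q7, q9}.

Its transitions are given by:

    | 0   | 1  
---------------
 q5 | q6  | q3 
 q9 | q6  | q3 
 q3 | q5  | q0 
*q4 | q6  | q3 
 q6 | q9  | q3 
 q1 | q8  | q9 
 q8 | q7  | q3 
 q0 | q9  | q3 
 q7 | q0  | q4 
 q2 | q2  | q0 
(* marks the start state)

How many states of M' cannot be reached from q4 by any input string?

No path from q4 leads to q1, q2, q7, q8; the other 6 states are all reachable.

4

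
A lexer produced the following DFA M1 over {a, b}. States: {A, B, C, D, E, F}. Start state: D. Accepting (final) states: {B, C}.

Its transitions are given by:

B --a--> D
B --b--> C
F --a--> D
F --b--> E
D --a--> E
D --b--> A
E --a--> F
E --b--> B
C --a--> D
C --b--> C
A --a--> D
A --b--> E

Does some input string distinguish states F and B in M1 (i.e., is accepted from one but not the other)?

Yes

Every state is reachable, so we keep all 6.
P0 = {B,C} | {A,D,E,F}.
Split {A,D,E,F} by δ(·,b) → {A,D,F} and {E}.
Refine {A,D,F} on symbol a: members go to different blocks, giving {A,F} and {D}.
The partition is now stable with 4 blocks: {B,C} | {A,F} | {E} | {D}.
F and B end up in different blocks, so they are distinguishable. For instance, the string 'ε' is accepted from only B.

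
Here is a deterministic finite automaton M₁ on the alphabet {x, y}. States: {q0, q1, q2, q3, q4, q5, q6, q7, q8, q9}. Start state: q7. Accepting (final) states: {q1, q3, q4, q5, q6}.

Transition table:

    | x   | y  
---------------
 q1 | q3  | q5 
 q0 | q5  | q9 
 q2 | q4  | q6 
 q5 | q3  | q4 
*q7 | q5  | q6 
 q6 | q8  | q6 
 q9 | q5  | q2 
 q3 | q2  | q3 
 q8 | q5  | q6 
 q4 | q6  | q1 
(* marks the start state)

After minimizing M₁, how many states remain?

First remove the unreachable states {q0,q9}; 8 states remain.
Start with accepting vs non-accepting: {q1,q3,q4,q5,q6} | {q2,q7,q8}.
Refine {q1,q3,q4,q5,q6} on symbol x: members go to different blocks, giving {q1,q4,q5} and {q3,q6}.
Stable partition: {q1,q4,q5} | {q2,q7,q8} | {q3,q6} — 3 equivalence classes.

3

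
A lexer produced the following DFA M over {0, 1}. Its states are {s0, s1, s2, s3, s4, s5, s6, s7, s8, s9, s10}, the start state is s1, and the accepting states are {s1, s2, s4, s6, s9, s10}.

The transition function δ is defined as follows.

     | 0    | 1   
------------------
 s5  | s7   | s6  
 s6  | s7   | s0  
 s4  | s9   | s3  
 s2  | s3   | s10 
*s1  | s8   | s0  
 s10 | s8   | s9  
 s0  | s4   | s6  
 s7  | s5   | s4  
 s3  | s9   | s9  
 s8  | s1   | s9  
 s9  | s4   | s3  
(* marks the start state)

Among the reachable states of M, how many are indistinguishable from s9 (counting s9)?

States {s2,s10} cannot be reached from the start state, so discard them.
Start with accepting vs non-accepting: {s1,s4,s6,s9} | {s0,s3,s5,s7,s8}.
Refine {s1,s4,s6,s9} on symbol 0: members go to different blocks, giving {s1,s6} and {s4,s9}.
Split {s0,s3,s5,s7,s8} by δ(·,0) → {s0,s3} and {s5,s7} and {s8}.
On input 0, block {s1,s6} splits into {s1} and {s6}.
Refine {s0,s3} on symbol 1: members go to different blocks, giving {s0} and {s3}.
Split {s5,s7} by δ(·,1) → {s5} and {s7}.
Stable partition: {s1} | {s0} | {s4,s9} | {s5} | {s8} | {s6} | {s3} | {s7} — 8 equivalence classes.
The equivalence class containing s9 is {s4,s9}, of size 2.

2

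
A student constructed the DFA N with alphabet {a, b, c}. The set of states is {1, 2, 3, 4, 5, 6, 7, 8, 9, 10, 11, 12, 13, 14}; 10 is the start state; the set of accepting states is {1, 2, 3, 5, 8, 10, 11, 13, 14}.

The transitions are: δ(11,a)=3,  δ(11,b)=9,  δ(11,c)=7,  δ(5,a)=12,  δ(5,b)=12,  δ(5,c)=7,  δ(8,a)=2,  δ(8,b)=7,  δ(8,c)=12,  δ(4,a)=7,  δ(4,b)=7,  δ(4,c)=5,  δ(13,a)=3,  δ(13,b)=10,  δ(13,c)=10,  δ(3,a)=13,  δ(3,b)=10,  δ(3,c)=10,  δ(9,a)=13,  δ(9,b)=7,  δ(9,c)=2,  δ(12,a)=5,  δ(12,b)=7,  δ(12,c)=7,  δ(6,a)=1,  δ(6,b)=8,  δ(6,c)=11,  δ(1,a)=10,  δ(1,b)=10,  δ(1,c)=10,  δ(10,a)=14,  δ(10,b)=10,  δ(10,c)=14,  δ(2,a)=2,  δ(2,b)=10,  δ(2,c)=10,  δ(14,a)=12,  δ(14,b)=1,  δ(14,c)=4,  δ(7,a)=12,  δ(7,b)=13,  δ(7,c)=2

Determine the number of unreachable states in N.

4

No path from 10 leads to 6, 8, 9, 11; the other 10 states are all reachable.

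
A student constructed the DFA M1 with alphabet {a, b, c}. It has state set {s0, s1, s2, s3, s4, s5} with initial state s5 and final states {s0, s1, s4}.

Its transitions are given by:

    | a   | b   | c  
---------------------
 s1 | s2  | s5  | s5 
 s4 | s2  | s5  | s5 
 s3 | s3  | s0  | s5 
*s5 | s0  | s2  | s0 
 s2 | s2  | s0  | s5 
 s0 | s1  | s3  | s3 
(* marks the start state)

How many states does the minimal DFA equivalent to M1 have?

4

Reachable states from the start: {s0,s1,s2,s3,s5}. Unreachable: {s4} — drop them.
Initial partition by acceptance: {s0,s1} | {s2,s3,s5}.
Refine {s0,s1} on symbol a: members go to different blocks, giving {s0} and {s1}.
On input a, block {s2,s3,s5} splits into {s2,s3} and {s5}.
The partition is now stable with 4 blocks: {s0} | {s2,s3} | {s1} | {s5}.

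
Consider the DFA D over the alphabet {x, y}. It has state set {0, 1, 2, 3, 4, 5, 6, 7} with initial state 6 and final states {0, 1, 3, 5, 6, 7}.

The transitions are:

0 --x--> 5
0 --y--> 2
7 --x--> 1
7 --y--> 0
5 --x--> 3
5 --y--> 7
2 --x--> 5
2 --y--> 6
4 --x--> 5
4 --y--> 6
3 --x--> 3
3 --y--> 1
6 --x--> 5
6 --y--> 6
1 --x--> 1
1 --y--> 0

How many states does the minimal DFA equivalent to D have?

5

States {4} cannot be reached from the start state, so discard them.
Initial partition by acceptance: {0,1,3,5,6,7} | {2}.
Split {0,1,3,5,6,7} by δ(·,y) → {1,3,5,6,7} and {0}.
On input y, block {1,3,5,6,7} splits into {3,5,6} and {1,7}.
Split {3,5,6} by δ(·,y) → {3,5} and {6}.
Stable partition: {3,5} | {2} | {0} | {1,7} | {6} — 5 equivalence classes.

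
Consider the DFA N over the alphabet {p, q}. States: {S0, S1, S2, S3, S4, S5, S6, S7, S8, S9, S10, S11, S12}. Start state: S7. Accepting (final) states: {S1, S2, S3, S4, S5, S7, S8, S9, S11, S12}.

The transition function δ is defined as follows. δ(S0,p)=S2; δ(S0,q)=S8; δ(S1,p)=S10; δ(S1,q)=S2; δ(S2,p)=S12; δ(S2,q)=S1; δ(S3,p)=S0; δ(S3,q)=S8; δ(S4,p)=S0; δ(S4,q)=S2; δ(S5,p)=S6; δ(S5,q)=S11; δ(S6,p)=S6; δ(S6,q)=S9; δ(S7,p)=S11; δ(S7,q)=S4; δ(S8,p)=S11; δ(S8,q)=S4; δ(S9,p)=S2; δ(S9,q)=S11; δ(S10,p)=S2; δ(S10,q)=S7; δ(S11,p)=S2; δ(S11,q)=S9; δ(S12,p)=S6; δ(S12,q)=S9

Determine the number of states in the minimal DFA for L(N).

7

Reachable states from the start: {S0,S1,S2,S4,S6,S7,S8,S9,S10,S11,S12}. Unreachable: {S3,S5} — drop them.
P0 = {S1,S2,S4,S7,S8,S9,S11,S12} | {S0,S6,S10}.
Split {S1,S2,S4,S7,S8,S9,S11,S12} by δ(·,p) → {S2,S7,S8,S9,S11} and {S1,S4,S12}.
On input p, block {S2,S7,S8,S9,S11} splits into {S7,S8,S9,S11} and {S2}.
Refine {S7,S8,S9,S11} on symbol p: members go to different blocks, giving {S7,S8} and {S9,S11}.
On input p, block {S0,S6,S10} splits into {S0,S10} and {S6}.
Refine {S1,S4,S12} on symbol p: members go to different blocks, giving {S1,S4} and {S12}.
Stable partition: {S7,S8} | {S0,S10} | {S1,S4} | {S2} | {S9,S11} | {S6} | {S12} — 7 equivalence classes.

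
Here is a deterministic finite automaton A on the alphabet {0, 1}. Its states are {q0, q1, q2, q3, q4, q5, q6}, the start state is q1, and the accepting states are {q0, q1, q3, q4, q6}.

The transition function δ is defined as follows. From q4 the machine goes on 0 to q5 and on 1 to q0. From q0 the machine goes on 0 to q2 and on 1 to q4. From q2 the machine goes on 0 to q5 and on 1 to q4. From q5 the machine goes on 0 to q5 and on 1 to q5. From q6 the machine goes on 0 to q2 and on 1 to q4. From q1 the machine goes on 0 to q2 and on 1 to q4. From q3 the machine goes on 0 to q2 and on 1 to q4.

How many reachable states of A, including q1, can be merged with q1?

2

First remove the unreachable states {q3,q6}; 5 states remain.
P0 = {q0,q1,q4} | {q2,q5}.
Refine {q2,q5} on symbol 1: members go to different blocks, giving {q2} and {q5}.
Refine {q0,q1,q4} on symbol 0: members go to different blocks, giving {q0,q1} and {q4}.
The partition is now stable with 4 blocks: {q0,q1} | {q2} | {q5} | {q4}.
The equivalence class containing q1 is {q0,q1}, of size 2.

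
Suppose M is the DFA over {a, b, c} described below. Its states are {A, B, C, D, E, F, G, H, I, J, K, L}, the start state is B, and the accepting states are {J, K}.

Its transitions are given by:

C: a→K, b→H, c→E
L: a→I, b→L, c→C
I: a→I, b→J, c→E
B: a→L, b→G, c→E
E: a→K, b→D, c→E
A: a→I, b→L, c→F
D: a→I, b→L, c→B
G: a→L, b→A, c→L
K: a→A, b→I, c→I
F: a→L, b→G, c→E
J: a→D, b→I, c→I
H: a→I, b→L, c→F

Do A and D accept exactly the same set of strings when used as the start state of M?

Yes

Start with accepting vs non-accepting: {J,K} | {A,B,C,D,E,F,G,H,I,L}.
On input a, block {A,B,C,D,E,F,G,H,I,L} splits into {A,B,D,F,G,H,I,L} and {C,E}.
Refine {A,B,D,F,G,H,I,L} on symbol b: members go to different blocks, giving {A,B,D,F,G,H,L} and {I}.
Refine {A,B,D,F,G,H,L} on symbol a: members go to different blocks, giving {A,D,H,L} and {B,F,G}.
Split {A,D,H,L} by δ(·,c) → {A,D,H} and {L}.
On input b, block {B,F,G} splits into {B,F} and {G}.
No further refinement is possible. Final partition (7 blocks): {J,K} | {A,D,H} | {C,E} | {I} | {B,F} | {L} | {G}.
A and D lie in the same block of the stable partition, so they are equivalent — no string distinguishes them.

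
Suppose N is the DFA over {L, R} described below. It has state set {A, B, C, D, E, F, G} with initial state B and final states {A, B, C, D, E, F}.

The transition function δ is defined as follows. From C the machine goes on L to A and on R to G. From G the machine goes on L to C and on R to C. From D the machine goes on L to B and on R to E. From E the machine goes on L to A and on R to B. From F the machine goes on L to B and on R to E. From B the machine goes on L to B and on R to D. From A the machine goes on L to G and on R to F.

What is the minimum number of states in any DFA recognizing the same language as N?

6

Initial partition by acceptance: {A,B,C,D,E,F} | {G}.
Split {A,B,C,D,E,F} by δ(·,L) → {B,C,D,E,F} and {A}.
Refine {B,C,D,E,F} on symbol L: members go to different blocks, giving {B,D,F} and {C,E}.
Refine {B,D,F} on symbol R: members go to different blocks, giving {D,F} and {B}.
Split {C,E} by δ(·,R) → {C} and {E}.
The partition is now stable with 6 blocks: {D,F} | {G} | {A} | {C} | {B} | {E}.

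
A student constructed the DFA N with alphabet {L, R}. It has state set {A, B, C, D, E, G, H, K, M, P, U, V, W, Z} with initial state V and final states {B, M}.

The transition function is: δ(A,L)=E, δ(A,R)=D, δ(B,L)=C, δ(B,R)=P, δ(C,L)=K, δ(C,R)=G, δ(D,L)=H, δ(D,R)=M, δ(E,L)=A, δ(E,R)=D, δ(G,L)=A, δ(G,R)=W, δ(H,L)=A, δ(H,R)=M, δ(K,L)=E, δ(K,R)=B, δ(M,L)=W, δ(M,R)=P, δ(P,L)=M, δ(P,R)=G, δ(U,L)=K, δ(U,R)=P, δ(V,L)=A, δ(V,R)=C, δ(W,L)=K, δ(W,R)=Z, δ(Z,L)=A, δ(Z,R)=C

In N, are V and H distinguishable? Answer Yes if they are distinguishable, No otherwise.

Yes

States {U} cannot be reached from the start state, so discard them.
P0 = {B,M} | {A,C,D,E,G,H,K,P,V,W,Z}.
On input L, block {A,C,D,E,G,H,K,P,V,W,Z} splits into {A,C,D,E,G,H,K,V,W,Z} and {P}.
Split {A,C,D,E,G,H,K,V,W,Z} by δ(·,R) → {A,C,E,G,V,W,Z} and {D,H,K}.
On input L, block {A,C,E,G,V,W,Z} splits into {A,E,G,V,Z} and {C,W}.
Refine {A,E,G,V,Z} on symbol R: members go to different blocks, giving {G,V,Z} and {A,E}.
Refine {D,H,K} on symbol L: members go to different blocks, giving {H,K} and {D}.
No further refinement is possible. Final partition (7 blocks): {B,M} | {G,V,Z} | {P} | {H,K} | {C,W} | {A,E} | {D}.
V and H end up in different blocks, so they are distinguishable. For instance, the string 'R' is accepted from only H.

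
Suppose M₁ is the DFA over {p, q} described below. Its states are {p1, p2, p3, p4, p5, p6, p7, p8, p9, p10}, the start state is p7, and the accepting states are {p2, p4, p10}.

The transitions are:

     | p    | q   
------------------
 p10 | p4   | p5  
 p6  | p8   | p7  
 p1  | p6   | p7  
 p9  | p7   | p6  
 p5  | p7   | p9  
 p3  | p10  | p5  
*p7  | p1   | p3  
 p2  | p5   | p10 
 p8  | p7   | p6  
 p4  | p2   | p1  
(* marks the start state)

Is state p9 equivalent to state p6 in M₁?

No

All states are reachable from the start state.
P0 = {p2,p4,p10} | {p1,p3,p5,p6,p7,p8,p9}.
On input p, block {p2,p4,p10} splits into {p4,p10} and {p2}.
On input p, block {p4,p10} splits into {p4} and {p10}.
On input p, block {p1,p3,p5,p6,p7,p8,p9} splits into {p1,p5,p6,p7,p8,p9} and {p3}.
Split {p1,p5,p6,p7,p8,p9} by δ(·,q) → {p1,p5,p6,p8,p9} and {p7}.
Refine {p1,p5,p6,p8,p9} on symbol p: members go to different blocks, giving {p5,p8,p9} and {p1,p6}.
Refine {p5,p8,p9} on symbol q: members go to different blocks, giving {p8,p9} and {p5}.
Refine {p1,p6} on symbol p: members go to different blocks, giving {p1} and {p6}.
Stable partition: {p4} | {p8,p9} | {p2} | {p10} | {p3} | {p7} | {p1} | {p5} | {p6} — 9 equivalence classes.
p9 and p6 end up in different blocks, so they are distinguishable. For instance, the string 'pqp' is accepted from only p9.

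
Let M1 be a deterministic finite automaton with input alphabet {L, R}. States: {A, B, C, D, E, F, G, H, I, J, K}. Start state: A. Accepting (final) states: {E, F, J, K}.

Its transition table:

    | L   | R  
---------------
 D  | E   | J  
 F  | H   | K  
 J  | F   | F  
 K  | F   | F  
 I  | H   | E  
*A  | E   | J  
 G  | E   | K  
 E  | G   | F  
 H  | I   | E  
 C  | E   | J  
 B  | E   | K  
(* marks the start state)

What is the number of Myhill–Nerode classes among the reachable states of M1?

5

States {B,C,D} cannot be reached from the start state, so discard them.
Start with accepting vs non-accepting: {E,F,J,K} | {A,G,H,I}.
On input L, block {E,F,J,K} splits into {E,F} and {J,K}.
Split {E,F} by δ(·,R) → {E} and {F}.
Split {A,G,H,I} by δ(·,L) → {A,G} and {H,I}.
The partition is now stable with 5 blocks: {E} | {A,G} | {J,K} | {F} | {H,I}.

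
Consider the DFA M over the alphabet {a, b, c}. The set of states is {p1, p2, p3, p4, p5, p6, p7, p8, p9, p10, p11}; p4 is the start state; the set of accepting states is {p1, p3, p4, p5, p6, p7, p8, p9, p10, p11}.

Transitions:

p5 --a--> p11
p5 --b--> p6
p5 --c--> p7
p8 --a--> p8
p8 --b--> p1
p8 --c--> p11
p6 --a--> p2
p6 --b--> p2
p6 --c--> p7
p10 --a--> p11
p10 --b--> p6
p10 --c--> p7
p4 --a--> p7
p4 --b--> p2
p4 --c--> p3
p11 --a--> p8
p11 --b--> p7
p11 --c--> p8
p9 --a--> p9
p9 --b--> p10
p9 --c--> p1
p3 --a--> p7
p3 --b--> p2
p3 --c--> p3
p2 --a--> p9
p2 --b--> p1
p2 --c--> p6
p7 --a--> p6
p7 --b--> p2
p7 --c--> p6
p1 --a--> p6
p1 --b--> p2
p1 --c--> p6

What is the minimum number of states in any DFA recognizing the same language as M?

First remove the unreachable states {p5}; 10 states remain.
Start with accepting vs non-accepting: {p1,p3,p4,p6,p7,p8,p9,p10,p11} | {p2}.
Refine {p1,p3,p4,p6,p7,p8,p9,p10,p11} on symbol a: members go to different blocks, giving {p1,p3,p4,p7,p8,p9,p10,p11} and {p6}.
Refine {p1,p3,p4,p7,p8,p9,p10,p11} on symbol a: members go to different blocks, giving {p3,p4,p8,p9,p10,p11} and {p1,p7}.
On input a, block {p3,p4,p8,p9,p10,p11} splits into {p8,p9,p10,p11} and {p3,p4}.
Refine {p8,p9,p10,p11} on symbol b: members go to different blocks, giving {p8,p11} and {p9} and {p10}.
No further refinement is possible. Final partition (7 blocks): {p8,p11} | {p2} | {p6} | {p1,p7} | {p3,p4} | {p9} | {p10}.

7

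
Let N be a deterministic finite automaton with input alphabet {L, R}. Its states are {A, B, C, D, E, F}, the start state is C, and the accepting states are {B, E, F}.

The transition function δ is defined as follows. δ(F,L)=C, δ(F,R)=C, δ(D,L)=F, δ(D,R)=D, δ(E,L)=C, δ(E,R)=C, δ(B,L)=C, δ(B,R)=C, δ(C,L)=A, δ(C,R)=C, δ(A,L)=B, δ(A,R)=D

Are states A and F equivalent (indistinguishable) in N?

Reachable states from the start: {A,B,C,D,F}. Unreachable: {E} — drop them.
Initial partition by acceptance: {B,F} | {A,C,D}.
Refine {A,C,D} on symbol L: members go to different blocks, giving {A,D} and {C}.
No further refinement is possible. Final partition (3 blocks): {B,F} | {A,D} | {C}.
A and F end up in different blocks, so they are distinguishable. For instance, the string 'ε' is accepted from only F.

No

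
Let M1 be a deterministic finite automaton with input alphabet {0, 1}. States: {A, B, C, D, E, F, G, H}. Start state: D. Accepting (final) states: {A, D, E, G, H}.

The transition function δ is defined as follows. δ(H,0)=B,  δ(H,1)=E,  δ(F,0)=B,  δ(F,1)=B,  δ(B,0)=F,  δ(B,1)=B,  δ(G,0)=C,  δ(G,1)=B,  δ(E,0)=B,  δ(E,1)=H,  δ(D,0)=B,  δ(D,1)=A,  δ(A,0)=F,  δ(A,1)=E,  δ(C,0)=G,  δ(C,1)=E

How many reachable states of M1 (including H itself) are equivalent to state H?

States {C,G} cannot be reached from the start state, so discard them.
Start with accepting vs non-accepting: {A,D,E,H} | {B,F}.
No further refinement is possible. Final partition (2 blocks): {A,D,E,H} | {B,F}.
The equivalence class containing H is {A,D,E,H}, of size 4.

4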